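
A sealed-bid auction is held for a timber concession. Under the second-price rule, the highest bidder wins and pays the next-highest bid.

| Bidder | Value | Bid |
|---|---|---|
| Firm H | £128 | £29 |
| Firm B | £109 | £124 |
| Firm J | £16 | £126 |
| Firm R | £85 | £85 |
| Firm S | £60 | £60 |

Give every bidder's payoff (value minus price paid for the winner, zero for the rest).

Payoffs: Firm H £0, Firm B £0, Firm J -£108, Firm R £0, Firm S £0.

Ordered from highest: Firm J £126 > Firm B £124 > Firm R £85 > Firm S £60 > Firm H £29.
Firm J has the top bid and wins; the price is the second-highest bid, £124.
Firm J's payoff = £16 − £124 = -£108. All other bidders lose, so their payoff is 0.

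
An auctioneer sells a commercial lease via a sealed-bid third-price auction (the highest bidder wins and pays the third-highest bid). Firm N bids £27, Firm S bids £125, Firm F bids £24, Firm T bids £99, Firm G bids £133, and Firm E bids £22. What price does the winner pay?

Sorted high to low: Firm G £133; Firm S £125; Firm T £99; Firm N £27; Firm F £24; Firm E £22.
Firm G is the highest bidder, so Firm G wins.
Under the third-price rule, the price is the third-highest bid: £99.

Price paid: £99.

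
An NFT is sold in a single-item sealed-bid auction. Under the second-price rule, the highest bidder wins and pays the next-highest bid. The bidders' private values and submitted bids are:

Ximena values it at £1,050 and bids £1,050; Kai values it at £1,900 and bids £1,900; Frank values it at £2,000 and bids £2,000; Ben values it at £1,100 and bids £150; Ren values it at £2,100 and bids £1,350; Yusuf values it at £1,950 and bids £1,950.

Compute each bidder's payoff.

Payoffs: Ximena £0, Kai £0, Frank £50, Ben £0, Ren £0, Yusuf £0.

Sorted high to low: Frank £2,000 > Yusuf £1,950 > Kai £1,900 > Ren £1,350 > Ximena £1,050 > Ben £150.
Frank has the top bid and wins; the price is the second-highest bid, £1,950.
Frank's payoff = £2,000 − £1,950 = £50. All other bidders lose, so their payoff is 0.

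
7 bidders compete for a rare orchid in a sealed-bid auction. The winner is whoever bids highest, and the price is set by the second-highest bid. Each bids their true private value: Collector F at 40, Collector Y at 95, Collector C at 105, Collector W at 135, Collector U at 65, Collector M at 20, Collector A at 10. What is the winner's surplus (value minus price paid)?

Sorted high to low: Collector W 135, then Collector C 105, then Collector Y 95, then Collector U 65, then Collector F 40, then Collector M 20, then Collector A 10.
Collector W wins with the top bid and pays the second-highest, 105.
Surplus = 135 − 105 = 30.

30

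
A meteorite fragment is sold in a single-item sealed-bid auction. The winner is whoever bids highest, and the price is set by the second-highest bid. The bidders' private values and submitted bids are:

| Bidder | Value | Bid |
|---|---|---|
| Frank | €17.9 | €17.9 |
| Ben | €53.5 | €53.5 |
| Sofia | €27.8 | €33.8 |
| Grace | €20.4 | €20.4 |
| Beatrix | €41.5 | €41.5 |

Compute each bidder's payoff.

Ranking the bids: Ben €53.5 > Beatrix €41.5 > Sofia €33.8 > Grace €20.4 > Frank €17.9.
Ben has the top bid and wins; the price is the second-highest bid, €41.5.
Ben's payoff = €53.5 − €41.5 = €12.0. All other bidders lose, so their payoff is 0.

Payoffs: Frank €0.0, Ben €12.0, Sofia €0.0, Grace €0.0, Beatrix €0.0.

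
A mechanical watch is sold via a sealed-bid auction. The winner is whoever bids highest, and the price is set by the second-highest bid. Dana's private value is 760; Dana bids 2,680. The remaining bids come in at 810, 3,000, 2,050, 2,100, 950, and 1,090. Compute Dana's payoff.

Highest competing bid: 3,000.
Dana's bid 2,680 is not the highest, so Dana loses, pays nothing, and earns zero payoff.

0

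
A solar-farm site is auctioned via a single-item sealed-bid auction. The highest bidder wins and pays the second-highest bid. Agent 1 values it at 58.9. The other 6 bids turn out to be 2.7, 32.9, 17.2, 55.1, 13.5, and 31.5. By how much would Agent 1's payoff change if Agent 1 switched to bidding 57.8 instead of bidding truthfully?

The highest competing bid is 55.1.
Bidding truthfully at 58.9: Agent 1 has the top bid, wins, and pays the second-highest bid 55.1. Payoff = 58.9 − 55.1 = 3.8.
Bidding 57.8: Agent 1 has the top bid, wins, and pays the second-highest bid 55.1. Payoff = 58.9 − 55.1 = 3.8.
Change = 3.8 − 3.8 = 0.0.

Payoff change: 0.0.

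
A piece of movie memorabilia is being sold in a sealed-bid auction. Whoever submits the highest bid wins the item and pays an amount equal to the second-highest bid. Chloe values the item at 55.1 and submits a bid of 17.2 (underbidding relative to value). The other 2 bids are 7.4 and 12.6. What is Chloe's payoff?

Payoff = 42.5.

Highest competing bid: 12.6.
Chloe's bid 17.2 is the highest overall, so Chloe wins and pays the second-highest bid, 12.6.
Payoff = value − price = 55.1 − 12.6 = 42.5.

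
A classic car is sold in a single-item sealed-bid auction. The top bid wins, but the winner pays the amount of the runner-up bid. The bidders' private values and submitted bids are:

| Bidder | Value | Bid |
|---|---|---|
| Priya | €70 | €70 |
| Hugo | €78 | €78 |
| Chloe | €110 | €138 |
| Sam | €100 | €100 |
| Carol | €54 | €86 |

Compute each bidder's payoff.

Payoffs: Priya €0, Hugo €0, Chloe €10, Sam €0, Carol €0.

Sorted high to low: Chloe €138; Sam €100; Carol €86; Hugo €78; Priya €70.
Chloe has the top bid and wins; the price is the second-highest bid, €100.
Chloe's payoff = €110 − €100 = €10. All other bidders lose, so their payoff is 0.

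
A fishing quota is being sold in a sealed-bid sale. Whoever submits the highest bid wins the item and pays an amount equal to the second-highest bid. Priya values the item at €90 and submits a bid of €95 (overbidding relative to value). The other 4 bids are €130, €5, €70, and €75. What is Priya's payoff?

Highest competing bid: €130.
Priya's bid €95 is not the highest, so Priya loses, pays nothing, and earns zero payoff.

Priya's payoff: €0.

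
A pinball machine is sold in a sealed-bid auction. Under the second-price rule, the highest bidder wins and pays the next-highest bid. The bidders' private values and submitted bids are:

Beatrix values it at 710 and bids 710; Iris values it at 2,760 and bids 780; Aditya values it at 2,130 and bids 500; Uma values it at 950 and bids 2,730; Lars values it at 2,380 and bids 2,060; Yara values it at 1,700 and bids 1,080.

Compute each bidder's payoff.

Payoffs: Beatrix 0, Iris 0, Aditya 0, Uma -1,110, Lars 0, Yara 0.

Bids in descending order: Uma 2,730 > Lars 2,060 > Yara 1,080 > Iris 780 > Beatrix 710 > Aditya 500.
Uma has the top bid and wins; the price is the second-highest bid, 2,060.
Uma's payoff = 950 − 2,060 = -1,110. All other bidders lose, so their payoff is 0.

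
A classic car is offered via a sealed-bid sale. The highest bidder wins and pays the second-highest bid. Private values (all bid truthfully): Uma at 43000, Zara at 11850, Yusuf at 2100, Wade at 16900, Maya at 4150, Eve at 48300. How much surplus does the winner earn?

Winner's surplus: 5300.

Ordered from highest: Eve 48300 > Uma 43000 > Wade 16900 > Zara 11850 > Maya 4150 > Yusuf 2100.
Eve wins with the top bid and pays the second-highest, 43000.
Surplus = 48300 − 43000 = 5300.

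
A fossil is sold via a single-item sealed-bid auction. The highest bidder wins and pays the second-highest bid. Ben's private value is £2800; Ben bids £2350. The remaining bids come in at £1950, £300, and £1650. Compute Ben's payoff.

Ben's payoff: £850.

Highest competing bid: £1950.
Ben's bid £2350 is the highest overall, so Ben wins and pays the second-highest bid, £1950.
Payoff = value − price = £2800 − £1950 = £850.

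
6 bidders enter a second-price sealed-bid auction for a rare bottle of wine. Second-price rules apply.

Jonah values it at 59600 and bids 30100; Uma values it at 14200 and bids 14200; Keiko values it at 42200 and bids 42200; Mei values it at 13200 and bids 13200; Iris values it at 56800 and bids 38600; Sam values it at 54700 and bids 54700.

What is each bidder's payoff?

Sorted high to low: Sam 54700, then Keiko 42200, then Iris 38600, then Jonah 30100, then Uma 14200, then Mei 13200.
Sam has the top bid and wins; the price is the second-highest bid, 42200.
Sam's payoff = 54700 − 42200 = 12500. All other bidders lose, so their payoff is 0.

Jonah 0, Uma 0, Keiko 0, Mei 0, Iris 0, Sam 12500.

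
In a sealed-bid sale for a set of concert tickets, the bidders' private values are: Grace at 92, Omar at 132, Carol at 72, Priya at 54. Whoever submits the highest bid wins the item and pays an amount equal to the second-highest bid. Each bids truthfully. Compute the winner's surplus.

40

Sorted high to low: Omar 132; Grace 92; Carol 72; Priya 54.
Omar wins with the top bid and pays the second-highest, 92.
Surplus = 132 − 92 = 40.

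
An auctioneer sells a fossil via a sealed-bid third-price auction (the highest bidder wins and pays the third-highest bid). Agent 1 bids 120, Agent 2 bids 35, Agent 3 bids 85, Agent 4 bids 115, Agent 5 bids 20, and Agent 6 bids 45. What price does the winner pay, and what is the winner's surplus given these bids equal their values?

Bids in descending order: Agent 1 120, then Agent 4 115, then Agent 3 85, then Agent 6 45, then Agent 2 35, then Agent 5 20.
Agent 1 is the highest bidder, so Agent 1 wins.
Under the third-price rule, the price is the third-highest bid: 85.
Surplus = 120 − 85 = 35.

The winner pays 85 for a surplus of 35.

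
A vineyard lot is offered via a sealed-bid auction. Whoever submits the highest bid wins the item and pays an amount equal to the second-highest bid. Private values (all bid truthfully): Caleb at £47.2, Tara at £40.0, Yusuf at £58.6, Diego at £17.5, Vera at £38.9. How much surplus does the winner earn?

Bids in descending order: Yusuf £58.6 > Caleb £47.2 > Tara £40.0 > Vera £38.9 > Diego £17.5.
Yusuf wins with the top bid and pays the second-highest, £47.2.
Surplus = £58.6 − £47.2 = £11.4.

Winner's surplus: £11.4.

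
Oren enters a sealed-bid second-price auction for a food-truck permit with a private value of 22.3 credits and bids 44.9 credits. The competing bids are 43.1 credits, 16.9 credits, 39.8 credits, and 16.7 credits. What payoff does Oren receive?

Oren's payoff: -20.8 credits.

Highest competing bid: 43.1 credits.
Oren's bid 44.9 credits is the highest overall, so Oren wins and pays the second-highest bid, 43.1 credits.
Payoff = value − price = 22.3 credits − 43.1 credits = -20.8 credits.
Overbidding won the item at a price above value — truthful bidding would have avoided this loss.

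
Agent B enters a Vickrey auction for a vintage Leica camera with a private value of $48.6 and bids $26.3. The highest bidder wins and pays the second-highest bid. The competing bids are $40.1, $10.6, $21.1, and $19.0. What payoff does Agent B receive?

Highest competing bid: $40.1.
Agent B's bid $26.3 is not the highest, so Agent B loses, pays nothing, and earns zero payoff.

$0.0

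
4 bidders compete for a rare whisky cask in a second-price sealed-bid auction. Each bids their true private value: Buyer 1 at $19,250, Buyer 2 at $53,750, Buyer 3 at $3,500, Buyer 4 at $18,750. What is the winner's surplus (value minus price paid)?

Winner's surplus: $34,500.

Ordered from highest: Buyer 2 $53,750; Buyer 1 $19,250; Buyer 4 $18,750; Buyer 3 $3,500.
Buyer 2 wins with the top bid and pays the second-highest, $19,250.
Surplus = $53,750 − $19,250 = $34,500.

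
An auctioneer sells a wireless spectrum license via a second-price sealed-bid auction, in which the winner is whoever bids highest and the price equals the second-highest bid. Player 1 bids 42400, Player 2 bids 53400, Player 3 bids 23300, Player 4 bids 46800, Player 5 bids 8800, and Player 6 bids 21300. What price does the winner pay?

Ordered from highest: Player 2 53400; Player 4 46800; Player 1 42400; Player 3 23300; Player 6 21300; Player 5 8800.
Player 2 is the highest bidder, so Player 2 wins.
Under the second-price rule, the price is the second-highest bid: 46800.

Price paid: 46800.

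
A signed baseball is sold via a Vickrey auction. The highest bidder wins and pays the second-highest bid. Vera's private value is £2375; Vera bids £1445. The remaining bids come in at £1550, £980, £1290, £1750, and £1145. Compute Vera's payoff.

£0

Highest competing bid: £1750.
Vera's bid £1445 is not the highest, so Vera loses, pays nothing, and earns zero payoff.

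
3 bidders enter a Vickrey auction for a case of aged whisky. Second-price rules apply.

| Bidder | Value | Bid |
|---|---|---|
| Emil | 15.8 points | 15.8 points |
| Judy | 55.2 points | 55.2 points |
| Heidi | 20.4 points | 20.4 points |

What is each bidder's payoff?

Emil 0.0 points, Judy 34.8 points, Heidi 0.0 points.

Ranking the bids: Judy 55.2 points, then Heidi 20.4 points, then Emil 15.8 points.
Judy has the top bid and wins; the price is the second-highest bid, 20.4 points.
Judy's payoff = 55.2 points − 20.4 points = 34.8 points. All other bidders lose, so their payoff is 0.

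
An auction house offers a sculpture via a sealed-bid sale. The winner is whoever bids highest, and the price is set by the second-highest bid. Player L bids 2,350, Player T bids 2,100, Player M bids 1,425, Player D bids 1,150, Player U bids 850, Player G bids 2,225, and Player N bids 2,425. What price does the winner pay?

Price paid: 2,350.

Ranking the bids: Player N 2,425 > Player L 2,350 > Player G 2,225 > Player T 2,100 > Player M 1,425 > Player D 1,150 > Player U 850.
Player N has the highest bid, so Player N wins.
The second-highest bid is 2,350, so that is what Player N pays.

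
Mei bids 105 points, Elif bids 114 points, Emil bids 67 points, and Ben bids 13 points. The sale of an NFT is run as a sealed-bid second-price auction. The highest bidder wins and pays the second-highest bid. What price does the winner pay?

Ordered from highest: Elif 114 points; Mei 105 points; Emil 67 points; Ben 13 points.
Elif has the highest bid, so Elif wins.
The second-highest bid is 105 points, so that is what Elif pays.

Price paid: 105 points.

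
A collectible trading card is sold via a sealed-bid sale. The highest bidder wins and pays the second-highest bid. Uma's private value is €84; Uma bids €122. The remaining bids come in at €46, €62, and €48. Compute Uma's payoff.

€22

Highest competing bid: €62.
Uma's bid €122 is the highest overall, so Uma wins and pays the second-highest bid, €62.
Payoff = value − price = €84 − €62 = €22.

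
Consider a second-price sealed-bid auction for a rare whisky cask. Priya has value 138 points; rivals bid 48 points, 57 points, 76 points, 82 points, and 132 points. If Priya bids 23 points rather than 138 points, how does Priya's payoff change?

Payoff change: -6 points.

The highest competing bid is 132 points.
Bidding truthfully at 138 points: Priya has the top bid, wins, and pays the second-highest bid 132 points. Payoff = 138 points − 132 points = 6 points.
Bidding 23 points: the top bid is 132 points (a rival), so Priya loses. Payoff = 0 points.
Change = 0 points − 6 points = -6 points.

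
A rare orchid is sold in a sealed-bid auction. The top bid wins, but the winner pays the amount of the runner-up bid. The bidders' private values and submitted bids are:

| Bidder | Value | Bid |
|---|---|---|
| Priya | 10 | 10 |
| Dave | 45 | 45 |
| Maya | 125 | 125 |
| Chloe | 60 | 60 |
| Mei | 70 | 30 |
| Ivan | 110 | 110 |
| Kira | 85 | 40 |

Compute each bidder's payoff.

Payoffs: Priya 0, Dave 0, Maya 15, Chloe 0, Mei 0, Ivan 0, Kira 0.

Ranking the bids: Maya 125; Ivan 110; Chloe 60; Dave 45; Kira 40; Mei 30; Priya 10.
Maya has the top bid and wins; the price is the second-highest bid, 110.
Maya's payoff = 125 − 110 = 15. All other bidders lose, so their payoff is 0.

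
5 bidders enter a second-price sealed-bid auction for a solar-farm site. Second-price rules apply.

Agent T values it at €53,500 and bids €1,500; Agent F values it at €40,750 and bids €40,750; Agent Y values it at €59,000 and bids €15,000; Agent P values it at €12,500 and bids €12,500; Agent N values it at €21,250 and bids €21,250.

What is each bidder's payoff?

Ranking the bids: Agent F €40,750; Agent N €21,250; Agent Y €15,000; Agent P €12,500; Agent T €1,500.
Agent F has the top bid and wins; the price is the second-highest bid, €21,250.
Agent F's payoff = €40,750 − €21,250 = €19,500. All other bidders lose, so their payoff is 0.

Agent T €0, Agent F €19,500, Agent Y €0, Agent P €0, Agent N €0.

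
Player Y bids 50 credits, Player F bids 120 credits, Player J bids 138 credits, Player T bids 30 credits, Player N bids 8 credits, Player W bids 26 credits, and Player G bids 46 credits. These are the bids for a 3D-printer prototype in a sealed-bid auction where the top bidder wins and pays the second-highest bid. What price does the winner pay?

Sorted high to low: Player J 138 credits, then Player F 120 credits, then Player Y 50 credits, then Player G 46 credits, then Player T 30 credits, then Player W 26 credits, then Player N 8 credits.
Player J is the highest bidder, so Player J wins.
Under the second-price rule, the price is the second-highest bid: 120 credits.

120 credits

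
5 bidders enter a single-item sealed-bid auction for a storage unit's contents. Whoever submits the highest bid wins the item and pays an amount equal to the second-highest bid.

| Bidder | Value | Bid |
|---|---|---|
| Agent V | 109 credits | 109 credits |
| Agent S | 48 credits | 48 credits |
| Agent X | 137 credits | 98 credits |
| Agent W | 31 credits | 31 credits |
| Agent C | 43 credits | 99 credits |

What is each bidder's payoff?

Bids in descending order: Agent V 109 credits > Agent C 99 credits > Agent X 98 credits > Agent S 48 credits > Agent W 31 credits.
Agent V has the top bid and wins; the price is the second-highest bid, 99 credits.
Agent V's payoff = 109 credits − 99 credits = 10 credits. All other bidders lose, so their payoff is 0.

Payoffs: Agent V 10 credits, Agent S 0 credits, Agent X 0 credits, Agent W 0 credits, Agent C 0 credits.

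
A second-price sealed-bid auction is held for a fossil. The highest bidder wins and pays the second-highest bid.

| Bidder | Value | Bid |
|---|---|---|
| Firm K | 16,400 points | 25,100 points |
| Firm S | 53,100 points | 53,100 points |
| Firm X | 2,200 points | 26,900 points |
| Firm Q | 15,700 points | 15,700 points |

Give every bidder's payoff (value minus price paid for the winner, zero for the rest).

Firm K 0 points, Firm S 26,200 points, Firm X 0 points, Firm Q 0 points.

Bids in descending order: Firm S 53,100 points, then Firm X 26,900 points, then Firm K 25,100 points, then Firm Q 15,700 points.
Firm S has the top bid and wins; the price is the second-highest bid, 26,900 points.
Firm S's payoff = 53,100 points − 26,900 points = 26,200 points. All other bidders lose, so their payoff is 0.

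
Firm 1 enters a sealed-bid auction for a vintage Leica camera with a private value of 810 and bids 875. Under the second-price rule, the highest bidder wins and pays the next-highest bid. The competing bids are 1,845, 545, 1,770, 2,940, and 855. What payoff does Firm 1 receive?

The bidder's payoff: 0.

Highest competing bid: 2,940.
Firm 1's bid 875 is not the highest, so Firm 1 loses, pays nothing, and earns zero payoff.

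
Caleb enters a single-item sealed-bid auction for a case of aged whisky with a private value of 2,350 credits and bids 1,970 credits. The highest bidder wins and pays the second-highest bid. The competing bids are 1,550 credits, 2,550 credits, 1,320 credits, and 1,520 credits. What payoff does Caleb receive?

Highest competing bid: 2,550 credits.
Caleb's bid 1,970 credits is not the highest, so Caleb loses, pays nothing, and earns zero payoff.

Caleb's payoff: 0 credits.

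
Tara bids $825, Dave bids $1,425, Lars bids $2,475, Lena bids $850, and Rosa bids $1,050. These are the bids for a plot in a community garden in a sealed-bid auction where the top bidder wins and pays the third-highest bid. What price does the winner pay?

Ordered from highest: Lars $2,475 > Dave $1,425 > Rosa $1,050 > Lena $850 > Tara $825.
Lars is the highest bidder, so Lars wins.
Under the third-price rule, the price is the third-highest bid: $1,050.

$1,050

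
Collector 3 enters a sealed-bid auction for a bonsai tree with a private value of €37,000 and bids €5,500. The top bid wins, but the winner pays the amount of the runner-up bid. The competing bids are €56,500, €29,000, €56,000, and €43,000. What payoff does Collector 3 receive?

Highest competing bid: €56,500.
Collector 3's bid €5,500 is not the highest, so Collector 3 loses, pays nothing, and earns zero payoff.

Payoff = €0.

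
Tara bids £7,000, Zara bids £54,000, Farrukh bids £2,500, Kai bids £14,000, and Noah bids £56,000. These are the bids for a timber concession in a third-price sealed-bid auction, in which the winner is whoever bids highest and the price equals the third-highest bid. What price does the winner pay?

The winner pays £14,000.

Sorted high to low: Noah £56,000; Zara £54,000; Kai £14,000; Tara £7,000; Farrukh £2,500.
Noah is the highest bidder, so Noah wins.
Under the third-price rule, the price is the third-highest bid: £14,000.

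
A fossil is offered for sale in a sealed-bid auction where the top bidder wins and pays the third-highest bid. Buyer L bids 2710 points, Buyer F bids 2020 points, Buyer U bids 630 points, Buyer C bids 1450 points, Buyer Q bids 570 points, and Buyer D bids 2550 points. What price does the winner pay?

2020 points

Sorted high to low: Buyer L 2710 points, then Buyer D 2550 points, then Buyer F 2020 points, then Buyer C 1450 points, then Buyer U 630 points, then Buyer Q 570 points.
Buyer L is the highest bidder, so Buyer L wins.
Under the third-price rule, the price is the third-highest bid: 2020 points.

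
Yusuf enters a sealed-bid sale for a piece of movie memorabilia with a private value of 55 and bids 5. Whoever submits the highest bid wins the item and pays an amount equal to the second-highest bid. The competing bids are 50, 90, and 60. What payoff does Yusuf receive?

Yusuf's payoff: 0.

Highest competing bid: 90.
Yusuf's bid 5 is not the highest, so Yusuf loses, pays nothing, and earns zero payoff.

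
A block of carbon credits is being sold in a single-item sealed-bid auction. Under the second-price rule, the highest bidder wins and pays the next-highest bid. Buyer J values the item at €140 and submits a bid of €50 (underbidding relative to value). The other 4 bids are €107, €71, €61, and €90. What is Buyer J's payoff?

€0

Highest competing bid: €107.
Buyer J's bid €50 is not the highest, so Buyer J loses, pays nothing, and earns zero payoff.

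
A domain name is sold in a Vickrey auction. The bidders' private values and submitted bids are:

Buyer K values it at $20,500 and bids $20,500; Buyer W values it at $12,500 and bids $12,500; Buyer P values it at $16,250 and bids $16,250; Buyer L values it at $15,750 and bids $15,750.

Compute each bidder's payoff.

Payoffs: Buyer K $4,250, Buyer W $0, Buyer P $0, Buyer L $0.

Sorted high to low: Buyer K $20,500, then Buyer P $16,250, then Buyer L $15,750, then Buyer W $12,500.
Buyer K has the top bid and wins; the price is the second-highest bid, $16,250.
Buyer K's payoff = $20,500 − $16,250 = $4,250. All other bidders lose, so their payoff is 0.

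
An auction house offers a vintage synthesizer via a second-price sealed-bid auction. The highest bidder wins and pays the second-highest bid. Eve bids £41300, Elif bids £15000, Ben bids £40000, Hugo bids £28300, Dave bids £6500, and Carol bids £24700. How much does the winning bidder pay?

Bids in descending order: Eve £41300 > Ben £40000 > Hugo £28300 > Carol £24700 > Elif £15000 > Dave £6500.
Eve has the highest bid, so Eve wins.
The second-highest bid is £40000, so that is what Eve pays.

£40000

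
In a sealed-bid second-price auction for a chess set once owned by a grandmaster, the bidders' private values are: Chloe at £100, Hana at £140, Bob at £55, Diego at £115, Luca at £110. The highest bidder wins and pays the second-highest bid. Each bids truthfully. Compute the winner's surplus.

Bids in descending order: Hana £140; Diego £115; Luca £110; Chloe £100; Bob £55.
Hana wins with the top bid and pays the second-highest, £115.
Surplus = £140 − £115 = £25.

Surplus = £25.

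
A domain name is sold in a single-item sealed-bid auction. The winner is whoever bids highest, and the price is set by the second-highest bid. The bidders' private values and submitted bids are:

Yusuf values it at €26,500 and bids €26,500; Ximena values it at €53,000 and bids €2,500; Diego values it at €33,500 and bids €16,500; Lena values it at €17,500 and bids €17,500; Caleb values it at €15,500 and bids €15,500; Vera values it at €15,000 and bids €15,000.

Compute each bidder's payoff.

Ordered from highest: Yusuf €26,500, then Lena €17,500, then Diego €16,500, then Caleb €15,500, then Vera €15,000, then Ximena €2,500.
Yusuf has the top bid and wins; the price is the second-highest bid, €17,500.
Yusuf's payoff = €26,500 − €17,500 = €9,000. All other bidders lose, so their payoff is 0.

Yusuf €9,000, Ximena €0, Diego €0, Lena €0, Caleb €0, Vera €0.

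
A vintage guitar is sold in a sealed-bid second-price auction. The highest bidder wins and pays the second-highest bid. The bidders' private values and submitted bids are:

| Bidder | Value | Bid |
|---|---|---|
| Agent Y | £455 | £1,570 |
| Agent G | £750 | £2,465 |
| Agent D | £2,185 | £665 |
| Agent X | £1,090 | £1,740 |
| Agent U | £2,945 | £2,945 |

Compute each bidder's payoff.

Agent Y £0, Agent G £0, Agent D £0, Agent X £0, Agent U £480.

Ordered from highest: Agent U £2,945, then Agent G £2,465, then Agent X £1,740, then Agent Y £1,570, then Agent D £665.
Agent U has the top bid and wins; the price is the second-highest bid, £2,465.
Agent U's payoff = £2,945 − £2,465 = £480. All other bidders lose, so their payoff is 0.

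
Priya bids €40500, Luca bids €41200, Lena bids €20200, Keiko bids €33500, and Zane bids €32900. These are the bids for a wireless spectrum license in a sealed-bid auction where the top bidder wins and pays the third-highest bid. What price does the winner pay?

Price paid: €33500.

Ranking the bids: Luca €41200 > Priya €40500 > Keiko €33500 > Zane €32900 > Lena €20200.
Luca is the highest bidder, so Luca wins.
Under the third-price rule, the price is the third-highest bid: €33500.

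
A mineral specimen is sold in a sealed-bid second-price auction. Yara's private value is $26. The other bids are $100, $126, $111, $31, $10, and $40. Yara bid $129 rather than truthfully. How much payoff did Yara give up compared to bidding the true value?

The highest competing bid is $126.
Bidding truthfully at $26: the top bid is $126 (a rival), so Yara loses. Payoff = $0.
Bidding $129: Yara has the top bid, wins, and pays the second-highest bid $126. Payoff = $26 − $126 = -$100.
Regret = truthful payoff − actual payoff = $0 − -$100 = $100.

Payoff forgone: $100.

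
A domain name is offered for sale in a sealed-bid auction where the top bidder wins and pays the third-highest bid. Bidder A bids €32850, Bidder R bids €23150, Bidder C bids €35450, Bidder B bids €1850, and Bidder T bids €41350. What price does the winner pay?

Sorted high to low: Bidder T €41350 > Bidder C €35450 > Bidder A €32850 > Bidder R €23150 > Bidder B €1850.
Bidder T is the highest bidder, so Bidder T wins.
Under the third-price rule, the price is the third-highest bid: €32850.

€32850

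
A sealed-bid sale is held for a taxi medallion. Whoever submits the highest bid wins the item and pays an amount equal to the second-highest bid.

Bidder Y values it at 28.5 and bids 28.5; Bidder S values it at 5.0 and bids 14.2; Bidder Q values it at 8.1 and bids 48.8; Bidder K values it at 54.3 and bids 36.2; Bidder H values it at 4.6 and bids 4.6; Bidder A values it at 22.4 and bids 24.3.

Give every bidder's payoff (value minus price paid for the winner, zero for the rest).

Bidder Y 0.0, Bidder S 0.0, Bidder Q -28.1, Bidder K 0.0, Bidder H 0.0, Bidder A 0.0.

Sorted high to low: Bidder Q 48.8 > Bidder K 36.2 > Bidder Y 28.5 > Bidder A 24.3 > Bidder S 14.2 > Bidder H 4.6.
Bidder Q has the top bid and wins; the price is the second-highest bid, 36.2.
Bidder Q's payoff = 8.1 − 36.2 = -28.1. All other bidders lose, so their payoff is 0.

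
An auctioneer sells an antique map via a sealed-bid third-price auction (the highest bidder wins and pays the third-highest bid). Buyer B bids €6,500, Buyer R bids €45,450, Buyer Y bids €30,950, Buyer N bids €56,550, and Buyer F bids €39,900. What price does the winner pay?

Bids in descending order: Buyer N €56,550; Buyer R €45,450; Buyer F €39,900; Buyer Y €30,950; Buyer B €6,500.
Buyer N is the highest bidder, so Buyer N wins.
Under the third-price rule, the price is the third-highest bid: €39,900.

The winner pays €39,900.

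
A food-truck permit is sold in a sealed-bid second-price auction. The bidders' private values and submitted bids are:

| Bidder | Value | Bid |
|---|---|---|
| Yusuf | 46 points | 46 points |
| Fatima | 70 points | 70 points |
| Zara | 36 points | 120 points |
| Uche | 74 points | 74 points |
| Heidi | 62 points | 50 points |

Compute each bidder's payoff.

Yusuf 0 points, Fatima 0 points, Zara -38 points, Uche 0 points, Heidi 0 points.

Ordered from highest: Zara 120 points, then Uche 74 points, then Fatima 70 points, then Heidi 50 points, then Yusuf 46 points.
Zara has the top bid and wins; the price is the second-highest bid, 74 points.
Zara's payoff = 36 points − 74 points = -38 points. All other bidders lose, so their payoff is 0.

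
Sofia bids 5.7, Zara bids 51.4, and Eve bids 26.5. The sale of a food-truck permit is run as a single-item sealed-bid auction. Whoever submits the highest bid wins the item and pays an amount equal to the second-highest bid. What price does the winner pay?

Bids in descending order: Zara 51.4; Eve 26.5; Sofia 5.7.
Zara has the highest bid, so Zara wins.
The second-highest bid is 26.5, so that is what Zara pays.

The winner pays 26.5.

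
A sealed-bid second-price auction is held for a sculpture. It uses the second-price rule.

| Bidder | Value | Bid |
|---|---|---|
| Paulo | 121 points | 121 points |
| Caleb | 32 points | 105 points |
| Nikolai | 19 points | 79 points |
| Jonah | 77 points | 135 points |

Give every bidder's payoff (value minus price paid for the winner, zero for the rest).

Paulo 0 points, Caleb 0 points, Nikolai 0 points, Jonah -44 points.

Ranking the bids: Jonah 135 points, then Paulo 121 points, then Caleb 105 points, then Nikolai 79 points.
Jonah has the top bid and wins; the price is the second-highest bid, 121 points.
Jonah's payoff = 77 points − 121 points = -44 points. All other bidders lose, so their payoff is 0.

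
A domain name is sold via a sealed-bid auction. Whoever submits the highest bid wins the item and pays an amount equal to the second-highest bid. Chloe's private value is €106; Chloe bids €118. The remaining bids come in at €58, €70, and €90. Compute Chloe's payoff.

Chloe's payoff: €16.

Highest competing bid: €90.
Chloe's bid €118 is the highest overall, so Chloe wins and pays the second-highest bid, €90.
Payoff = value − price = €106 − €90 = €16.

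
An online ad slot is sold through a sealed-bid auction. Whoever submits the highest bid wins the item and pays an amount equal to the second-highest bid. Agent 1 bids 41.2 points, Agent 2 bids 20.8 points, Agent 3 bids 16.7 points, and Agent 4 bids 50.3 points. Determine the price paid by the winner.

Ordered from highest: Agent 4 50.3 points, then Agent 1 41.2 points, then Agent 2 20.8 points, then Agent 3 16.7 points.
Agent 4 has the highest bid, so Agent 4 wins.
The second-highest bid is 41.2 points, so that is what Agent 4 pays.

The winner pays 41.2 points.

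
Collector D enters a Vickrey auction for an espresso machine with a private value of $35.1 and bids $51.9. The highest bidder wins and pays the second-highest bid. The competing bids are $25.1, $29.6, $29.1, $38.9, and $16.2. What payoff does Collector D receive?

Highest competing bid: $38.9.
Collector D's bid $51.9 is the highest overall, so Collector D wins and pays the second-highest bid, $38.9.
Payoff = value − price = $35.1 − $38.9 = -$3.8.
Overbidding won the item at a price above value — truthful bidding would have avoided this loss.

Payoff = -$3.8.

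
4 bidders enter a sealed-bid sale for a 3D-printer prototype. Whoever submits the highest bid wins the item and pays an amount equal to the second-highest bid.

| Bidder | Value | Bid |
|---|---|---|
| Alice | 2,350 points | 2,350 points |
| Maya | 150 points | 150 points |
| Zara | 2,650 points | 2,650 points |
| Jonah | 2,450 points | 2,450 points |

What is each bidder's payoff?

Ranking the bids: Zara 2,650 points, then Jonah 2,450 points, then Alice 2,350 points, then Maya 150 points.
Zara has the top bid and wins; the price is the second-highest bid, 2,450 points.
Zara's payoff = 2,650 points − 2,450 points = 200 points. All other bidders lose, so their payoff is 0.

Alice 0 points, Maya 0 points, Zara 200 points, Jonah 0 points.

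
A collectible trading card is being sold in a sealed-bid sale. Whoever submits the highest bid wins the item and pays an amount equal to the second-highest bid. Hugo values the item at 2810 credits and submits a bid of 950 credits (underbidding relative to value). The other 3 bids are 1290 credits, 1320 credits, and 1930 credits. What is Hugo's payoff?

0 credits

Highest competing bid: 1930 credits.
Hugo's bid 950 credits is not the highest, so Hugo loses, pays nothing, and earns zero payoff.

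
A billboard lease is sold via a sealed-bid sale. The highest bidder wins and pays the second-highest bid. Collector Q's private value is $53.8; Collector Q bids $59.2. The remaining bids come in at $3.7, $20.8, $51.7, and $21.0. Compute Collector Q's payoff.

$2.1

Highest competing bid: $51.7.
Collector Q's bid $59.2 is the highest overall, so Collector Q wins and pays the second-highest bid, $51.7.
Payoff = value − price = $53.8 − $51.7 = $2.1.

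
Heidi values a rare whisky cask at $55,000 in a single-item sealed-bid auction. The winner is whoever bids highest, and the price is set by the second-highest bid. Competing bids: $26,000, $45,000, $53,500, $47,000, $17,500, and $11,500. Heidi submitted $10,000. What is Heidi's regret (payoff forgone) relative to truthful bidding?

$1,500

The highest competing bid is $53,500.
Bidding truthfully at $55,000: Heidi has the top bid, wins, and pays the second-highest bid $53,500. Payoff = $55,000 − $53,500 = $1,500.
Bidding $10,000: the top bid is $53,500 (a rival), so Heidi loses. Payoff = $0.
Regret = truthful payoff − actual payoff = $1,500 − $0 = $1,500.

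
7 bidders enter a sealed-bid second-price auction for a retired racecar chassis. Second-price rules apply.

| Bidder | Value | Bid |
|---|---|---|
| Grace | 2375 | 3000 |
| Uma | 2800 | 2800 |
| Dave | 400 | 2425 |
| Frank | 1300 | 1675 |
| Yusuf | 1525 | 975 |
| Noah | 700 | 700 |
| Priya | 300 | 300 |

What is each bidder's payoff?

Payoffs: Grace -425, Uma 0, Dave 0, Frank 0, Yusuf 0, Noah 0, Priya 0.

Bids in descending order: Grace 3000, then Uma 2800, then Dave 2425, then Frank 1675, then Yusuf 975, then Noah 700, then Priya 300.
Grace has the top bid and wins; the price is the second-highest bid, 2800.
Grace's payoff = 2375 − 2800 = -425. All other bidders lose, so their payoff is 0.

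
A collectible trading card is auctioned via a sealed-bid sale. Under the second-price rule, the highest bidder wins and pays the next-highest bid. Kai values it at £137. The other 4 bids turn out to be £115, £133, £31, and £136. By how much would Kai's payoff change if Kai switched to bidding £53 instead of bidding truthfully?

Change in payoff: -£1.

The highest competing bid is £136.
Bidding truthfully at £137: Kai has the top bid, wins, and pays the second-highest bid £136. Payoff = £137 − £136 = £1.
Bidding £53: the top bid is £136 (a rival), so Kai loses. Payoff = £0.
Change = £0 − £1 = -£1.
This is the dominant-strategy logic: truthful bidding weakly beats any alternative.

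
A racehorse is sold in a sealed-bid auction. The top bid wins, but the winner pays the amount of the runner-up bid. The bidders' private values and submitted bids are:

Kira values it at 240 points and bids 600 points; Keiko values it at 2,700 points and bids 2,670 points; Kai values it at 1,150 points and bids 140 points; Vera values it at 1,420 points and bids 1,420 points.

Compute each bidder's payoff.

Kira 0 points, Keiko 1,280 points, Kai 0 points, Vera 0 points.

Ranking the bids: Keiko 2,670 points; Vera 1,420 points; Kira 600 points; Kai 140 points.
Keiko has the top bid and wins; the price is the second-highest bid, 1,420 points.
Keiko's payoff = 2,700 points − 1,420 points = 1,280 points. All other bidders lose, so their payoff is 0.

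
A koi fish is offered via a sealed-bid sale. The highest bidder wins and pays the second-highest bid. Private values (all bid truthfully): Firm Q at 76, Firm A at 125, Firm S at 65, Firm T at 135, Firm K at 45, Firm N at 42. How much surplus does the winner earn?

Ranking the bids: Firm T 135; Firm A 125; Firm Q 76; Firm S 65; Firm K 45; Firm N 42.
Firm T wins with the top bid and pays the second-highest, 125.
Surplus = 135 − 125 = 10.

10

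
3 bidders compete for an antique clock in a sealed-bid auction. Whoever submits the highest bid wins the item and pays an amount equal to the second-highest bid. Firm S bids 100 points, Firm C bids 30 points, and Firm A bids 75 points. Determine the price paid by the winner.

Sorted high to low: Firm S 100 points; Firm A 75 points; Firm C 30 points.
Firm S has the highest bid, so Firm S wins.
The second-highest bid is 75 points, so that is what Firm S pays.

Price paid: 75 points.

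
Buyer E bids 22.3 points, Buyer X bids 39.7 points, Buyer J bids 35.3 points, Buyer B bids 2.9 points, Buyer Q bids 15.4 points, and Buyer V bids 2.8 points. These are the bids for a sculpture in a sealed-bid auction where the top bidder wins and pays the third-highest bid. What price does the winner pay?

22.3 points

Ranking the bids: Buyer X 39.7 points > Buyer J 35.3 points > Buyer E 22.3 points > Buyer Q 15.4 points > Buyer B 2.9 points > Buyer V 2.8 points.
Buyer X is the highest bidder, so Buyer X wins.
Under the third-price rule, the price is the third-highest bid: 22.3 points.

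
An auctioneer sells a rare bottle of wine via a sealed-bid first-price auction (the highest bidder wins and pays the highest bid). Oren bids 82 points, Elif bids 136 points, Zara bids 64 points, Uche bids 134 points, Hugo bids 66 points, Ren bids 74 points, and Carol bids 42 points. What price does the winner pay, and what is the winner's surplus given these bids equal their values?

Bids in descending order: Elif 136 points; Uche 134 points; Oren 82 points; Ren 74 points; Hugo 66 points; Zara 64 points; Carol 42 points.
Elif is the highest bidder, so Elif wins.
Under the first-price rule, the price is the highest bid: 136 points.
Surplus = 136 points − 136 points = 0 points.

The winner pays 136 points for a surplus of 0 points.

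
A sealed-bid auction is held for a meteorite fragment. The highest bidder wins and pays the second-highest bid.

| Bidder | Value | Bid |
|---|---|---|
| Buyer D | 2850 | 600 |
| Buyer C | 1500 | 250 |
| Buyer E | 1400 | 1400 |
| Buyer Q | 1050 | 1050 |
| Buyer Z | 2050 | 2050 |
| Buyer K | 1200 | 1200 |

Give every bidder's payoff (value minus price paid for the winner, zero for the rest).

Bids in descending order: Buyer Z 2050; Buyer E 1400; Buyer K 1200; Buyer Q 1050; Buyer D 600; Buyer C 250.
Buyer Z has the top bid and wins; the price is the second-highest bid, 1400.
Buyer Z's payoff = 2050 − 1400 = 650. All other bidders lose, so their payoff is 0.

Buyer D 0, Buyer C 0, Buyer E 0, Buyer Q 0, Buyer Z 650, Buyer K 0.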